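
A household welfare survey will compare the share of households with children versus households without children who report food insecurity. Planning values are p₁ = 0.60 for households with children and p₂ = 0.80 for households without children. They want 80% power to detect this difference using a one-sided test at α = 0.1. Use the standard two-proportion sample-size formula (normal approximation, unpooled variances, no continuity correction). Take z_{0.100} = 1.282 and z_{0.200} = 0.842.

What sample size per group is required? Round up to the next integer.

n = (z_α + z_β)² · [p₁(1−p₁) + p₂(1−p₂)] / (p₁ − p₂)²
  = (1.282 + 0.842)² · (0.60·0.40 + 0.80·0.20) / (-0.20)²
  = (2.124)² · (0.2400 + 0.1600) / 0.0400
  = 4.5114 · 0.4000 / 0.0400
  = 45.11
Round up → n = 46 per group.

n = 46 per group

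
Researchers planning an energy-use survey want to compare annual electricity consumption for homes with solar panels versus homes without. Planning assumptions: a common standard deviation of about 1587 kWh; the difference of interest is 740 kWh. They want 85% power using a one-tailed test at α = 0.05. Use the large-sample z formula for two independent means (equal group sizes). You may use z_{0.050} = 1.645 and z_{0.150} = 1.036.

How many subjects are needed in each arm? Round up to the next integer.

n = (z_α + z_β)² · (σ₁² + σ₂²) / δ²
  = (1.645 + 1.036)² · (2·1587² = 5037138) / 740²
  = 7.1878 · 5037138 / 547600
  = 66.12
Round up → n = 67 per group.

n = 67 per group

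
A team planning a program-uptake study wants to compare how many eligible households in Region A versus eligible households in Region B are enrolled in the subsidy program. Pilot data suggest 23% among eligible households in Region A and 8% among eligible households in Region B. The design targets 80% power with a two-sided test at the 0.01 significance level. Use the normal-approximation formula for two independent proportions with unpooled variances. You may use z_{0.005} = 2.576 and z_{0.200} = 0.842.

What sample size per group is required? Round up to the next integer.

n = 131 per group

n = (z_{α/2} + z_β)² · [p₁(1−p₁) + p₂(1−p₂)] / (p₁ − p₂)²
  = (2.576 + 0.842)² · (0.23·0.77 + 0.08·0.92) / (0.15)²
  = (3.418)² · (0.1771 + 0.0736) / 0.0225
  = 11.6827 · 0.2507 / 0.0225
  = 130.17
Round up → n = 131 per group.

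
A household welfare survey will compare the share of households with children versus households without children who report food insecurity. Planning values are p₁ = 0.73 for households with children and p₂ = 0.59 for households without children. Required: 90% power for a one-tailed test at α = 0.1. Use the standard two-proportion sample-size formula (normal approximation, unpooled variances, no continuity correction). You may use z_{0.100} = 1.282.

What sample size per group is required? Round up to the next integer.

n = (z_α + z_β)² · [p₁(1−p₁) + p₂(1−p₂)] / (p₁ − p₂)²
  = (1.282 + 1.282)² · (0.73·0.27 + 0.59·0.41) / (0.14)²
  = (2.564)² · (0.1971 + 0.2419) / 0.0196
  = 6.5741 · 0.4390 / 0.0196
  = 147.25
Round up → n = 148 per group.

n = 148 per group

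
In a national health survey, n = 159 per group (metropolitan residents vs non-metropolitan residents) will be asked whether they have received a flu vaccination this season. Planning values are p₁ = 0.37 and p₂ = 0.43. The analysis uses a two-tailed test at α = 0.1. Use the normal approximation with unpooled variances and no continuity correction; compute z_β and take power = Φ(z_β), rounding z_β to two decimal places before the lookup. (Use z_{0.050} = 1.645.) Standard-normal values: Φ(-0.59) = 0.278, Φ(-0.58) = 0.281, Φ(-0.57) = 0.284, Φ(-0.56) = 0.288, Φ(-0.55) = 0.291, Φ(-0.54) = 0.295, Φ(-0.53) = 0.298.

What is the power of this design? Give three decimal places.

Power ≈ 0.291

z_β = |p₁−p₂|·√(n/[p₁q₁+p₂q₂]) − z_{α/2}
    = 0.06 · √(159/0.4782) − 1.645
    = 0.06 · 18.2345 − 1.645
    = 1.0941 − 1.645 = -0.5509 → -0.55
Power = Φ(-0.55) = 0.291.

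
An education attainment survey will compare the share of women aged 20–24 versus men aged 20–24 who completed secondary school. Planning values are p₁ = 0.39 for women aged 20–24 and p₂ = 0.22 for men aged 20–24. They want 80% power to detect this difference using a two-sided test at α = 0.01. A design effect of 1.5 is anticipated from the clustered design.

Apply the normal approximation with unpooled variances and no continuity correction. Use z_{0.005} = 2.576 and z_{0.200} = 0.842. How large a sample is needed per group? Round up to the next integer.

n = (z_{α/2} + z_β)² · [p₁(1−p₁) + p₂(1−p₂)] / (p₁ − p₂)²
  = (2.576 + 0.842)² · (0.39·0.61 + 0.22·0.78) / (0.17)²
  = (3.418)² · (0.2379 + 0.1716) / 0.0289
  = 11.6827 · 0.4095 / 0.0289
  = 165.54
Design effect: 1.5 × 165.54 = 248.31.
Round up → n = 249 per group.

n = 249 per group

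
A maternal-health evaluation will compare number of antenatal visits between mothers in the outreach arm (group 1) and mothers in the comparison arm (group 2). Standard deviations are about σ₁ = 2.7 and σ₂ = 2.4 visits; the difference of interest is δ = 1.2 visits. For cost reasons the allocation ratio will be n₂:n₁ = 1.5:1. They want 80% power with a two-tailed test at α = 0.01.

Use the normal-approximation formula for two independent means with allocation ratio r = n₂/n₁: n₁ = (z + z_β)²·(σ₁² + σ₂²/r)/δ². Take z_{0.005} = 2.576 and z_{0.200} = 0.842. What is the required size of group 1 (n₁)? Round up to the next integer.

n₁ = 91

n₁ = (z_{α/2} + z_β)² · (σ₁² + σ₂²/r) / δ²
   = (2.576 + 0.842)² · (2.7² + 2.4²/1.5) / 1.2²
   = 11.6827 · (7.29 + 3.84) / 1.44
   = 11.6827 · 11.13 / 1.44
   = 90.30
Round up → n₁ = 91; n₂ = r·n₁ = 1.5 × 91 = 137.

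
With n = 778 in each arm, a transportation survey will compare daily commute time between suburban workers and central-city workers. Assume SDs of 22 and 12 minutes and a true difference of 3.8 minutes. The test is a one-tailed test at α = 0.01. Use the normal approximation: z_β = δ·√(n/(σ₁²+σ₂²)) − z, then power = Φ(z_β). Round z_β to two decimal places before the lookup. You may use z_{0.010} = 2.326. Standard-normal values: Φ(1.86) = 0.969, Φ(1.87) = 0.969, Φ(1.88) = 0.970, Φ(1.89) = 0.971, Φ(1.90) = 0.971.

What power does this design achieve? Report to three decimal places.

Power ≈ 0.971

z_β = δ·√(n/(σ₁²+σ₂²)) − z_α
    = 3.8 · √(778/628) − 2.326
    = 3.8 · 1.11304 − 2.326
    = 4.2295 − 2.326 = 1.9035 → 1.90
Power = Φ(1.90) = 0.971.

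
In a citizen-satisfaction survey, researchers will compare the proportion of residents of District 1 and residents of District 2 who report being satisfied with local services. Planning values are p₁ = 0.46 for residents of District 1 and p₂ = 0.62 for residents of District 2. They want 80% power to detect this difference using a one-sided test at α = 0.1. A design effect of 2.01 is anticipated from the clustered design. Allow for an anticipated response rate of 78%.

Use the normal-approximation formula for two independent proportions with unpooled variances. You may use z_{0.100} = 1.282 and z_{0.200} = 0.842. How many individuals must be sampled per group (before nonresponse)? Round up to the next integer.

n = (z_α + z_β)² · [p₁(1−p₁) + p₂(1−p₂)] / (p₁ − p₂)²
  = (1.282 + 0.842)² · (0.46·0.54 + 0.62·0.38) / (-0.16)²
  = (2.124)² · (0.2484 + 0.2356) / 0.0256
  = 4.5114 · 0.4840 / 0.0256
  = 85.29
Design effect: 2.01 × 85.29 = 171.44.
Adjust for 78% response: 171.44 / 0.78 = 219.79.
Round up → n = 220 per group.

n = 220 per group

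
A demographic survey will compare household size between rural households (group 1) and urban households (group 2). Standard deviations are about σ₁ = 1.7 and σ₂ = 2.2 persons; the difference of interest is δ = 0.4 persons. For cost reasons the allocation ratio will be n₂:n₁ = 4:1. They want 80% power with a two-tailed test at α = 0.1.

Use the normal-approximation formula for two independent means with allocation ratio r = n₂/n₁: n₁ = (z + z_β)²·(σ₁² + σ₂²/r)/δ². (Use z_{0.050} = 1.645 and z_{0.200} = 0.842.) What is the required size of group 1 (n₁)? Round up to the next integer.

n₁ = (z_{α/2} + z_β)² · (σ₁² + σ₂²/r) / δ²
   = (1.645 + 0.842)² · (1.7² + 2.2²/4) / 0.4²
   = 6.1852 · (2.89 + 1.21) / 0.16
   = 6.1852 · 4.1 / 0.16
   = 158.49
Round up → n₁ = 159; n₂ = r·n₁ = 4 × 159 = 636.

n₁ = 159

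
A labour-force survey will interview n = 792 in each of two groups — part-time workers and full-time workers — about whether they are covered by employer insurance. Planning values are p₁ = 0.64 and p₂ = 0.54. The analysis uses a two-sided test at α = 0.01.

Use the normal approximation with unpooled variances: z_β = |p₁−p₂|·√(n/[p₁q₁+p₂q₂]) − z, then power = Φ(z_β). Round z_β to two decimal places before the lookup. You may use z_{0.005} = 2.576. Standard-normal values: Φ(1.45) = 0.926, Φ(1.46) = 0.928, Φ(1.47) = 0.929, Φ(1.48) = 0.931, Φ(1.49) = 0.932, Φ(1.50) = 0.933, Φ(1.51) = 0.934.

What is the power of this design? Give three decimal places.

Power ≈ 0.932

z_β = |p₁−p₂|·√(n/[p₁q₁+p₂q₂]) − z_{α/2}
    = 0.10 · √(792/0.4788) − 2.576
    = 0.10 · 40.6711 − 2.576
    = 4.0671 − 2.576 = 1.4911 → 1.49
Power = Φ(1.49) = 0.932.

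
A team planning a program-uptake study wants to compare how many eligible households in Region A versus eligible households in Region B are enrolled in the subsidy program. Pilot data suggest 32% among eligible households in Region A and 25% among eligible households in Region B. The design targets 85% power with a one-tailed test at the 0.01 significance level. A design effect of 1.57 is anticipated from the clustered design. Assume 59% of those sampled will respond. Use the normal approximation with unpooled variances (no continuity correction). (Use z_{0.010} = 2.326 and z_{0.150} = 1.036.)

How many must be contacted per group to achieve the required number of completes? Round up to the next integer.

n = (z_α + z_β)² · [p₁(1−p₁) + p₂(1−p₂)] / (p₁ − p₂)²
  = (2.326 + 1.036)² · (0.32·0.68 + 0.25·0.75) / (0.07)²
  = (3.362)² · (0.2176 + 0.1875) / 0.0049
  = 11.3030 · 0.4051 / 0.0049
  = 934.46
Design effect: 1.57 × 934.46 = 1467.11.
Adjust for 59% response: 1467.11 / 0.59 = 2486.62.
Round up → n = 2487 per group.

n = 2487 per group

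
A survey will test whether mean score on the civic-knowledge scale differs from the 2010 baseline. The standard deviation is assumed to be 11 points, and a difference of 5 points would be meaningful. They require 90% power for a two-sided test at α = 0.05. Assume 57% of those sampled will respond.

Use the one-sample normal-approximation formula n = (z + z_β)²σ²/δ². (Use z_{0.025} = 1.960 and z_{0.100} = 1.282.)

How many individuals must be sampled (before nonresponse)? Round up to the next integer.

n = (z_{α/2} + z_β)² · σ² / δ²
  = (1.960 + 1.282)² · 11² / 5²
  = 10.5106 · 121 / 25
  = 50.87
Adjust for 57% response: 50.87 / 0.57 = 89.25.
Round up → n = 90.

n = 90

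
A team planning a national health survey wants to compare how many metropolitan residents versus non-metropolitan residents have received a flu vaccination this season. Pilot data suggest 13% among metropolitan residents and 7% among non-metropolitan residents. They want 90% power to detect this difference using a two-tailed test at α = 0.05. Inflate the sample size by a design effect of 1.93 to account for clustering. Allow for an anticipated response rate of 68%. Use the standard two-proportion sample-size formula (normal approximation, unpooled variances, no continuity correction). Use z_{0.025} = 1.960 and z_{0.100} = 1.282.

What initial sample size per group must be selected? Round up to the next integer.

n = 1477 per group

n = (z_{α/2} + z_β)² · [p₁(1−p₁) + p₂(1−p₂)] / (p₁ − p₂)²
  = (1.960 + 1.282)² · (0.13·0.87 + 0.07·0.93) / (0.06)²
  = (3.242)² · (0.1131 + 0.0651) / 0.0036
  = 10.5106 · 0.1782 / 0.0036
  = 520.27
Design effect: 1.93 × 520.27 = 1004.13.
Adjust for 68% response: 1004.13 / 0.68 = 1476.66.
Round up → n = 1477 per group.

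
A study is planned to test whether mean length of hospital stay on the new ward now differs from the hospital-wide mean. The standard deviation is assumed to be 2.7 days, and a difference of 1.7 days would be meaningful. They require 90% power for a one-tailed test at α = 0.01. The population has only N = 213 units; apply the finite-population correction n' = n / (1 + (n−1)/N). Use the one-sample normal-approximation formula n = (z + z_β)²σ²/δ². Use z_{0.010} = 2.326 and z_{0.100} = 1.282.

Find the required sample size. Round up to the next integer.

n = (z_α + z_β)² · σ² / δ²
  = (2.326 + 1.282)² · 2.7² / 1.7²
  = 13.0177 · 7.29 / 2.89
  = 32.84
Finite-population correction (N = 213): 32.84 / (1 + (32.84 − 1)/213) = 28.57.
Round up → n = 29.

n = 29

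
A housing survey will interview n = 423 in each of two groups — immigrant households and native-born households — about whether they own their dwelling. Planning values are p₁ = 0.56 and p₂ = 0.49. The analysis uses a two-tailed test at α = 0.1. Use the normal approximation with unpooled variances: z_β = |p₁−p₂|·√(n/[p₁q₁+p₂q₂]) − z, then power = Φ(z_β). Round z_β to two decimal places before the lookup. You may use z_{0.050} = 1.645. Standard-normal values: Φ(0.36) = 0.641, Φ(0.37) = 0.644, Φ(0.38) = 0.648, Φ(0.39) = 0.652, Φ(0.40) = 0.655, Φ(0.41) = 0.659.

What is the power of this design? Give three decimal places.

Power ≈ 0.655

z_β = |p₁−p₂|·√(n/[p₁q₁+p₂q₂]) − z_{α/2}
    = 0.07 · √(423/0.4963) − 1.645
    = 0.07 · 29.1943 − 1.645
    = 2.0436 − 1.645 = 0.3986 → 0.40
Power = Φ(0.40) = 0.655.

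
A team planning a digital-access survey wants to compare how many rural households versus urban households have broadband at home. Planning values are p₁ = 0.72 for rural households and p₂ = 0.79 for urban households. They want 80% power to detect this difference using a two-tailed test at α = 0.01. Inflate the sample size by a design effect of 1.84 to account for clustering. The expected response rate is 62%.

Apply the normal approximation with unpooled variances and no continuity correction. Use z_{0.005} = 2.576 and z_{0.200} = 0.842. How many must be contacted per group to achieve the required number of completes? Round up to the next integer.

n = (z_{α/2} + z_β)² · [p₁(1−p₁) + p₂(1−p₂)] / (p₁ − p₂)²
  = (2.576 + 0.842)² · (0.72·0.28 + 0.79·0.21) / (-0.07)²
  = (3.418)² · (0.2016 + 0.1659) / 0.0049
  = 11.6827 · 0.3675 / 0.0049
  = 876.20
Design effect: 1.84 × 876.20 = 1612.22.
Adjust for 62% response: 1612.22 / 0.62 = 2600.35.
Round up → n = 2601 per group.

n = 2601 per group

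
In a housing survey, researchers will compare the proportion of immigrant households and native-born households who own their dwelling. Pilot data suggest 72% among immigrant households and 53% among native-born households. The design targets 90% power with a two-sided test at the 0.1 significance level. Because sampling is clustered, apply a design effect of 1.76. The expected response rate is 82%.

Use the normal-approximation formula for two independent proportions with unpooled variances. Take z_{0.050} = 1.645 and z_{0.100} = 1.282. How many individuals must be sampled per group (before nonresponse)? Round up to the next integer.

n = (z_{α/2} + z_β)² · [p₁(1−p₁) + p₂(1−p₂)] / (p₁ − p₂)²
  = (1.645 + 1.282)² · (0.72·0.28 + 0.53·0.47) / (0.19)²
  = (2.927)² · (0.2016 + 0.2491) / 0.0361
  = 8.5673 · 0.4507 / 0.0361
  = 106.96
Design effect: 1.76 × 106.96 = 188.25.
Adjust for 82% response: 188.25 / 0.82 = 229.58.
Round up → n = 230 per group.

n = 230 per group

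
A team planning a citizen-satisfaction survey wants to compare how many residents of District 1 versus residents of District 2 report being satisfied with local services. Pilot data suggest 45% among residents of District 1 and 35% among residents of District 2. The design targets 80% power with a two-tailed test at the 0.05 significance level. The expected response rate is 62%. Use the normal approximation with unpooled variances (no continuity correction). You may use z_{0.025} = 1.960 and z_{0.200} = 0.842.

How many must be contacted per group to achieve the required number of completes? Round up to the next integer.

n = 602 per group

n = (z_{α/2} + z_β)² · [p₁(1−p₁) + p₂(1−p₂)] / (p₁ − p₂)²
  = (1.960 + 0.842)² · (0.45·0.55 + 0.35·0.65) / (0.10)²
  = (2.802)² · (0.2475 + 0.2275) / 0.0100
  = 7.8512 · 0.4750 / 0.0100
  = 372.93
Adjust for 62% response: 372.93 / 0.62 = 601.50.
Round up → n = 602 per group.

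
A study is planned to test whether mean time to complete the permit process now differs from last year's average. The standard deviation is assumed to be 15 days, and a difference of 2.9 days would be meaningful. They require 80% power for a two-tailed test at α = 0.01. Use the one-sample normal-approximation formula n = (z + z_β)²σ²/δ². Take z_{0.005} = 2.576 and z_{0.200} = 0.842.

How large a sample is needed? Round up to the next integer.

n = 313

n = (z_{α/2} + z_β)² · σ² / δ²
  = (2.576 + 0.842)² · 15² / 2.9²
  = 11.6827 · 225 / 8.41
  = 312.56
Round up → n = 313.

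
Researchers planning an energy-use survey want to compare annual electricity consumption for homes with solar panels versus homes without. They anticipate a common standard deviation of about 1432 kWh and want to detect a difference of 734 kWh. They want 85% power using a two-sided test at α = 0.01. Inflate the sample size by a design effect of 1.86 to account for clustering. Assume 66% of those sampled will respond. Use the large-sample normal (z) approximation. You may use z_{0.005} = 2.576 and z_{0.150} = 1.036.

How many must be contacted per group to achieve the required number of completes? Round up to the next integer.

n = 280 per group

n = (z_{α/2} + z_β)² · (σ₁² + σ₂²) / δ²
  = (2.576 + 1.036)² · (2·1432² = 4101248) / 734²
  = 13.0465 · 4101248 / 538756
  = 99.32
Design effect: 1.86 × 99.32 = 184.73.
Adjust for 66% response: 184.73 / 0.66 = 279.89.
Round up → n = 280 per group.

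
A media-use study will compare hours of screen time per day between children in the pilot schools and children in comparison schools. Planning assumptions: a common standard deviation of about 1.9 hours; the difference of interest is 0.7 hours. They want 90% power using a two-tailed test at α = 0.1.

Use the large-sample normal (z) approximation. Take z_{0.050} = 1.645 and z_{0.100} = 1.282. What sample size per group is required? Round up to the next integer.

n = 127 per group

n = (z_{α/2} + z_β)² · (σ₁² + σ₂²) / δ²
  = (1.645 + 1.282)² · (2·1.9² = 7.22) / 0.7²
  = 8.5673 · 7.22 / 0.49
  = 126.24
Round up → n = 127 per group.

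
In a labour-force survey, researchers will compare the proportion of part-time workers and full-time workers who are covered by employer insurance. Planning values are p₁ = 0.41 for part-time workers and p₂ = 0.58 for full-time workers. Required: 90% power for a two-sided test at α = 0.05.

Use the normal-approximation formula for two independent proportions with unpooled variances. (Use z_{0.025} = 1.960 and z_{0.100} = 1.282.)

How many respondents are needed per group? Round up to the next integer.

n = (z_{α/2} + z_β)² · [p₁(1−p₁) + p₂(1−p₂)] / (p₁ − p₂)²
  = (1.960 + 1.282)² · (0.41·0.59 + 0.58·0.42) / (-0.17)²
  = (3.242)² · (0.2419 + 0.2436) / 0.0289
  = 10.5106 · 0.4855 / 0.0289
  = 176.57
Round up → n = 177 per group.

n = 177 per group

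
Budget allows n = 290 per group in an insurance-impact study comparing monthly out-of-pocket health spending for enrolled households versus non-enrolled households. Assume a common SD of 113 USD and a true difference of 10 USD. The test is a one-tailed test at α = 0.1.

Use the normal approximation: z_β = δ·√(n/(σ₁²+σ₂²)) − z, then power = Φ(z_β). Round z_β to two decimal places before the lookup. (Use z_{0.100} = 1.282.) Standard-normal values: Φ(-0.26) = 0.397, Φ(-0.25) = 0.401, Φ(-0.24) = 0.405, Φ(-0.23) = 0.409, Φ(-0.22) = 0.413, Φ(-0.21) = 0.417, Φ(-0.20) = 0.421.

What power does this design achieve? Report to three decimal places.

z_β = δ·√(n/(σ₁²+σ₂²)) − z_α
    = 10 · √(290/25538) − 1.282
    = 10 · 0.10656 − 1.282
    = 1.0656 − 1.282 = -0.2164 → -0.22
Power = Φ(-0.22) = 0.413.

Power ≈ 0.413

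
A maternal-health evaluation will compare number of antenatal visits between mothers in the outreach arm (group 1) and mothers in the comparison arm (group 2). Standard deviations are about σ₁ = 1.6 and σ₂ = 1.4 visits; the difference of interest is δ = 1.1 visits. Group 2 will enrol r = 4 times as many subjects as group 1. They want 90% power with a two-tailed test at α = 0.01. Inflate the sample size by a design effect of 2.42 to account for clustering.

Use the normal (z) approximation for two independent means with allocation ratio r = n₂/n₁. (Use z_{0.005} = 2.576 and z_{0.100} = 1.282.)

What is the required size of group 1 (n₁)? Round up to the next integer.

n₁ = (z_{α/2} + z_β)² · (σ₁² + σ₂²/r) / δ²
   = (2.576 + 1.282)² · (1.6² + 1.4²/4) / 1.1²
   = 14.8842 · (2.56 + 0.49) / 1.21
   = 14.8842 · 3.05 / 1.21
   = 37.52
Design effect: 2.42 × 37.52 = 90.79.
Round up → n₁ = 91; n₂ = r·n₁ = 4 × 91 = 364.

n₁ = 91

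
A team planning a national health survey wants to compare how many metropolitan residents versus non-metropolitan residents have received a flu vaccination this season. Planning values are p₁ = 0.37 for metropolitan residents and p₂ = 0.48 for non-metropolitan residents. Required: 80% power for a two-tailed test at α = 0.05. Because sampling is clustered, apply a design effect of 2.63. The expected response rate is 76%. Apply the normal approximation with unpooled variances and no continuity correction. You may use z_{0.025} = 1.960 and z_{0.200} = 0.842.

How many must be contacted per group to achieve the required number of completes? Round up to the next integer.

n = (z_{α/2} + z_β)² · [p₁(1−p₁) + p₂(1−p₂)] / (p₁ − p₂)²
  = (1.960 + 0.842)² · (0.37·0.63 + 0.48·0.52) / (-0.11)²
  = (2.802)² · (0.2331 + 0.2496) / 0.0121
  = 7.8512 · 0.4827 / 0.0121
  = 313.20
Design effect: 2.63 × 313.20 = 823.73.
Adjust for 76% response: 823.73 / 0.76 = 1083.85.
Round up → n = 1084 per group.

n = 1084 per group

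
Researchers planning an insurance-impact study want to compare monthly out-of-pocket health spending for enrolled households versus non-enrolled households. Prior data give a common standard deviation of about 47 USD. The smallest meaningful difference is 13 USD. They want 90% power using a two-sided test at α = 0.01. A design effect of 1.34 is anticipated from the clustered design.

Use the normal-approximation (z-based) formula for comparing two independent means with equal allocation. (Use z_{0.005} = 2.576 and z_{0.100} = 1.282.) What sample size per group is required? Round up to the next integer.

n = 522 per group

n = (z_{α/2} + z_β)² · (σ₁² + σ₂²) / δ²
  = (2.576 + 1.282)² · (2·47² = 4418) / 13²
  = 14.8842 · 4418 / 169
  = 389.10
Design effect: 1.34 × 389.10 = 521.40.
Round up → n = 522 per group.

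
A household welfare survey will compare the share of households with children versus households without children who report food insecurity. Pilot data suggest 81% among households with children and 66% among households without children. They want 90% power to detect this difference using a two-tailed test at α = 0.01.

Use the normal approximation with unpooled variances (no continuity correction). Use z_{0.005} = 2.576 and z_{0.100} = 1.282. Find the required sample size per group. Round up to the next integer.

n = 251 per group

n = (z_{α/2} + z_β)² · [p₁(1−p₁) + p₂(1−p₂)] / (p₁ − p₂)²
  = (2.576 + 1.282)² · (0.81·0.19 + 0.66·0.34) / (0.15)²
  = (3.858)² · (0.1539 + 0.2244) / 0.0225
  = 14.8842 · 0.3783 / 0.0225
  = 250.25
Round up → n = 251 per group.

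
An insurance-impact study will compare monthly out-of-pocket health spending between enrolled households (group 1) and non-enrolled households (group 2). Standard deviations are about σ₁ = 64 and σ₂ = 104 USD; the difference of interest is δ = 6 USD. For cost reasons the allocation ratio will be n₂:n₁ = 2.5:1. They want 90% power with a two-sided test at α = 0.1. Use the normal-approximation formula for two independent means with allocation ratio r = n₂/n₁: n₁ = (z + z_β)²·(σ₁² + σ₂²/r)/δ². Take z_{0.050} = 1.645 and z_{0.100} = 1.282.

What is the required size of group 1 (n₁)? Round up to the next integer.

n₁ = 2005

n₁ = (z_{α/2} + z_β)² · (σ₁² + σ₂²/r) / δ²
   = (1.645 + 1.282)² · (64² + 104²/2.5) / 6²
   = 8.5673 · (4096 + 4326.4) / 36
   = 8.5673 · 8422.4 / 36
   = 2004.37
Round up → n₁ = 2005; n₂ = r·n₁ = 2.5 × 2005 = 5013.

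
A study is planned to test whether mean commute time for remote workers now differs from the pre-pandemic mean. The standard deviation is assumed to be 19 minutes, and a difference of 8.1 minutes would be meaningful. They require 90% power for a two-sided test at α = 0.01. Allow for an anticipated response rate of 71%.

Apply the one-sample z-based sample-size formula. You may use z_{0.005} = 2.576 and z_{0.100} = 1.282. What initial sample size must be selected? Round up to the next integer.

n = (z_{α/2} + z_β)² · σ² / δ²
  = (2.576 + 1.282)² · 19² / 8.1²
  = 14.8842 · 361 / 65.61
  = 81.90
Adjust for 71% response: 81.90 / 0.71 = 115.35.
Round up → n = 116.

n = 116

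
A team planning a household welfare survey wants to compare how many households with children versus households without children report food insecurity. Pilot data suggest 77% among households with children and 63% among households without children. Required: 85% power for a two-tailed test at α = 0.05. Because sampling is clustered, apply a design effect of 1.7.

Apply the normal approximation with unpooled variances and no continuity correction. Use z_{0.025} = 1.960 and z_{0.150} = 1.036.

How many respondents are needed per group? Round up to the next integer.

n = 320 per group

n = (z_{α/2} + z_β)² · [p₁(1−p₁) + p₂(1−p₂)] / (p₁ − p₂)²
  = (1.960 + 1.036)² · (0.77·0.23 + 0.63·0.37) / (0.14)²
  = (2.996)² · (0.1771 + 0.2331) / 0.0196
  = 8.9760 · 0.4102 / 0.0196
  = 187.86
Design effect: 1.7 × 187.86 = 319.35.
Round up → n = 320 per group.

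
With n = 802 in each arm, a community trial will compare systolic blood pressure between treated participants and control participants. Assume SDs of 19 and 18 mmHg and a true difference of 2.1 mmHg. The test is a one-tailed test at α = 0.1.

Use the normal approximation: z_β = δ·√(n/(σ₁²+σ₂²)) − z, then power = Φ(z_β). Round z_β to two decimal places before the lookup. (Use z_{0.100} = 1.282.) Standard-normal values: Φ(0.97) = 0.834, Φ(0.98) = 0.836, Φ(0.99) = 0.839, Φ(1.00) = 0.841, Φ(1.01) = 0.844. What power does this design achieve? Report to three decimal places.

z_β = δ·√(n/(σ₁²+σ₂²)) − z_α
    = 2.1 · √(802/685) − 1.282
    = 2.1 · 1.08204 − 1.282
    = 2.2723 − 1.282 = 0.9903 → 0.99
Power = Φ(0.99) = 0.839.

Power ≈ 0.839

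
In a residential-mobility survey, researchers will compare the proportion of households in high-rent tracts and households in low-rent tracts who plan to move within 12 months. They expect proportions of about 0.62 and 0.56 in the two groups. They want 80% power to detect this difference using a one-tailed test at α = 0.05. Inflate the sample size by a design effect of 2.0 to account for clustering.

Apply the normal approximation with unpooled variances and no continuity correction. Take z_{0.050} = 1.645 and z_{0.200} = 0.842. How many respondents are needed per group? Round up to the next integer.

n = 1657 per group

n = (z_α + z_β)² · [p₁(1−p₁) + p₂(1−p₂)] / (p₁ − p₂)²
  = (1.645 + 0.842)² · (0.62·0.38 + 0.56·0.44) / (0.06)²
  = (2.487)² · (0.2356 + 0.2464) / 0.0036
  = 6.1852 · 0.4820 / 0.0036
  = 828.13
Design effect: 2.0 × 828.13 = 1656.25.
Round up → n = 1657 per group.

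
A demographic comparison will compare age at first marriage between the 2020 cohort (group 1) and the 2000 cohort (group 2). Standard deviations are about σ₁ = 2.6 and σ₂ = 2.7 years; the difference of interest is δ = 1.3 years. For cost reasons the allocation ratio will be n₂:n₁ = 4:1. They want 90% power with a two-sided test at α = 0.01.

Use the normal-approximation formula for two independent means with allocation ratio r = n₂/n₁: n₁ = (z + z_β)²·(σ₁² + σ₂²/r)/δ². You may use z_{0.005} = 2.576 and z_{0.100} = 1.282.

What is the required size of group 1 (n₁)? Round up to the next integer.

n₁ = 76

n₁ = (z_{α/2} + z_β)² · (σ₁² + σ₂²/r) / δ²
   = (2.576 + 1.282)² · (2.6² + 2.7²/4) / 1.3²
   = 14.8842 · (6.76 + 1.8225) / 1.69
   = 14.8842 · 8.5825 / 1.69
   = 75.59
Round up → n₁ = 76; n₂ = r·n₁ = 4 × 76 = 304.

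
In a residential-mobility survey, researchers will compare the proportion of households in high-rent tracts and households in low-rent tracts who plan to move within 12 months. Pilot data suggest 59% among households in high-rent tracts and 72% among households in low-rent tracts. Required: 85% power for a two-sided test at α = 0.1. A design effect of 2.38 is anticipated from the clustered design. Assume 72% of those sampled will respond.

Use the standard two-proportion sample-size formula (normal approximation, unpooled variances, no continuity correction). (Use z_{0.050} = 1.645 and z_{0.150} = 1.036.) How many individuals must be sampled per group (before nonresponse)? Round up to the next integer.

n = 624 per group

n = (z_{α/2} + z_β)² · [p₁(1−p₁) + p₂(1−p₂)] / (p₁ − p₂)²
  = (1.645 + 1.036)² · (0.59·0.41 + 0.72·0.28) / (-0.13)²
  = (2.681)² · (0.2419 + 0.2016) / 0.0169
  = 7.1878 · 0.4435 / 0.0169
  = 188.63
Design effect: 2.38 × 188.63 = 448.93.
Adjust for 72% response: 448.93 / 0.72 = 623.51.
Round up → n = 624 per group.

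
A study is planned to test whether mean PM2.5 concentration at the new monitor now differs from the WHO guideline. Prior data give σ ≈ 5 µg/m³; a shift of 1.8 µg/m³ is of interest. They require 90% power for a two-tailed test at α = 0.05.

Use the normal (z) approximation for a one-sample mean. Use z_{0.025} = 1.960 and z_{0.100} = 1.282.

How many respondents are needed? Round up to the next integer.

n = (z_{α/2} + z_β)² · σ² / δ²
  = (1.960 + 1.282)² · 5² / 1.8²
  = 10.5106 · 25 / 3.24
  = 81.10
Round up → n = 82.

n = 82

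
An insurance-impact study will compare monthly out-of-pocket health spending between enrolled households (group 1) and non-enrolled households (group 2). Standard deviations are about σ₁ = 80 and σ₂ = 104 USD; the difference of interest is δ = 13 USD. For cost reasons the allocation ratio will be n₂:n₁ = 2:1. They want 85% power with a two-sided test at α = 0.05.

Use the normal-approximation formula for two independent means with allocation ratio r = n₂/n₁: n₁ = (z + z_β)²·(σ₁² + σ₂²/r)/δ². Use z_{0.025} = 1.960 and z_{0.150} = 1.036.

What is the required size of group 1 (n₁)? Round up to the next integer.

n₁ = 628

n₁ = (z_{α/2} + z_β)² · (σ₁² + σ₂²/r) / δ²
   = (1.960 + 1.036)² · (80² + 104²/2) / 13²
   = 8.9760 · (6400 + 5408) / 169
   = 8.9760 · 11808 / 169
   = 627.15
Round up → n₁ = 628; n₂ = r·n₁ = 2 × 628 = 1256.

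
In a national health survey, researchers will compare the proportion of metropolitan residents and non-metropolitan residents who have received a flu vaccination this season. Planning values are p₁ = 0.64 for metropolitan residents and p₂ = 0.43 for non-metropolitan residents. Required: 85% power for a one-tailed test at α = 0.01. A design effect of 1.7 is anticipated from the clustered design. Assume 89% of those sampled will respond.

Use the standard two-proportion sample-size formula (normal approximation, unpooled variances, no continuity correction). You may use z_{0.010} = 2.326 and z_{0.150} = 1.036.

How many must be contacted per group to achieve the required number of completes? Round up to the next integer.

n = 233 per group

n = (z_α + z_β)² · [p₁(1−p₁) + p₂(1−p₂)] / (p₁ − p₂)²
  = (2.326 + 1.036)² · (0.64·0.36 + 0.43·0.57) / (0.21)²
  = (3.362)² · (0.2304 + 0.2451) / 0.0441
  = 11.3030 · 0.4755 / 0.0441
  = 121.87
Design effect: 1.7 × 121.87 = 207.18.
Adjust for 89% response: 207.18 / 0.89 = 232.79.
Round up → n = 233 per group.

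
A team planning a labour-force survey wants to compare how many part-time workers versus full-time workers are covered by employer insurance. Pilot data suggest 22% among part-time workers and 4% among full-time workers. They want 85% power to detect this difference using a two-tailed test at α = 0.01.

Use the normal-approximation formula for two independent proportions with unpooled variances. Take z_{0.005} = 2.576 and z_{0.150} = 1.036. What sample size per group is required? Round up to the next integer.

n = 85 per group

n = (z_{α/2} + z_β)² · [p₁(1−p₁) + p₂(1−p₂)] / (p₁ − p₂)²
  = (2.576 + 1.036)² · (0.22·0.78 + 0.04·0.96) / (0.18)²
  = (3.612)² · (0.1716 + 0.0384) / 0.0324
  = 13.0465 · 0.2100 / 0.0324
  = 84.56
Round up → n = 85 per group.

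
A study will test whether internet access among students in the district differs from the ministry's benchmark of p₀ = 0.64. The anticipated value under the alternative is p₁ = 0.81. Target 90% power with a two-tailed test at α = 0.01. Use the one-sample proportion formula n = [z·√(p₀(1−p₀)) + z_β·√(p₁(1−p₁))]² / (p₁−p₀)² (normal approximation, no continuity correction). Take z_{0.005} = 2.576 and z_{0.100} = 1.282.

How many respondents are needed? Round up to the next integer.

n = [z_{α/2}·√(p₀q₀) + z_β·√(p₁q₁)]² / (p₁ − p₀)²
  = [2.576·√(0.64·0.36) + 1.282·√(0.81·0.19)]² / (0.17)²
  = [2.576·0.4800 + 1.282·0.3923]² / 0.0289
  = [1.7394]² / 0.0289
  = 104.69
Round up → n = 105.

n = 105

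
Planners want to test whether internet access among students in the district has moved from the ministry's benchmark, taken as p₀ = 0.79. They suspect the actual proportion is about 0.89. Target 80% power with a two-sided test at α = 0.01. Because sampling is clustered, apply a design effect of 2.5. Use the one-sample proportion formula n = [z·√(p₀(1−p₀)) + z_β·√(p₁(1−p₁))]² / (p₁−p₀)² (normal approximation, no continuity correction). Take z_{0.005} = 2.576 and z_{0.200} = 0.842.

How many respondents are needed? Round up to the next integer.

n = [z_{α/2}·√(p₀q₀) + z_β·√(p₁q₁)]² / (p₁ − p₀)²
  = [2.576·√(0.79·0.21) + 0.842·√(0.89·0.11)]² / (0.10)²
  = [2.576·0.4073 + 0.842·0.3129]² / 0.0100
  = [1.3127]² / 0.0100
  = 172.31
Design effect: 2.5 × 172.31 = 430.78.
Round up → n = 431.

n = 431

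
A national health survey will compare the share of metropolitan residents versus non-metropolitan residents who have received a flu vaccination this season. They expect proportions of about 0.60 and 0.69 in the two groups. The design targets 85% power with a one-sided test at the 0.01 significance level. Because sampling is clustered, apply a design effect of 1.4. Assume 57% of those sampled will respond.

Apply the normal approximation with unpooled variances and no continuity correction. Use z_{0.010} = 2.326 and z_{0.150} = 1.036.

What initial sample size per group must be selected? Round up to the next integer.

n = (z_α + z_β)² · [p₁(1−p₁) + p₂(1−p₂)] / (p₁ − p₂)²
  = (2.326 + 1.036)² · (0.60·0.40 + 0.69·0.31) / (-0.09)²
  = (3.362)² · (0.2400 + 0.2139) / 0.0081
  = 11.3030 · 0.4539 / 0.0081
  = 633.39
Design effect: 1.4 × 633.39 = 886.74.
Adjust for 57% response: 886.74 / 0.57 = 1555.69.
Round up → n = 1556 per group.

n = 1556 per group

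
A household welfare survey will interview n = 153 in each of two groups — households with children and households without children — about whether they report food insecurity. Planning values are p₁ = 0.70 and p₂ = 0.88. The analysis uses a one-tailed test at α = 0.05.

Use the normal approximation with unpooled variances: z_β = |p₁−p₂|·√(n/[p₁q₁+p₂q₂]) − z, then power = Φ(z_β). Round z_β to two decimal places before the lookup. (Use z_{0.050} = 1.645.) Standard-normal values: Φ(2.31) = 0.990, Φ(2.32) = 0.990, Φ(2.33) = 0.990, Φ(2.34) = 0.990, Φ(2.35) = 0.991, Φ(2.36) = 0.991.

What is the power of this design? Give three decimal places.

Power ≈ 0.990

z_β = |p₁−p₂|·√(n/[p₁q₁+p₂q₂]) − z_α
    = 0.18 · √(153/0.3156) − 1.645
    = 0.18 · 22.0180 − 1.645
    = 3.9632 − 1.645 = 2.3182 → 2.32
Power = Φ(2.32) = 0.990.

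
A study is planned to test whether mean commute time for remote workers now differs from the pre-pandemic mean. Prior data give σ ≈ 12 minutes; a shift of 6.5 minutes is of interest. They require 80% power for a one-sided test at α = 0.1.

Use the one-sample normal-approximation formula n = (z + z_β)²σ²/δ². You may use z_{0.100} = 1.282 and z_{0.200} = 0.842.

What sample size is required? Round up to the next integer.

n = 16

n = (z_α + z_β)² · σ² / δ²
  = (1.282 + 0.842)² · 12² / 6.5²
  = 4.5114 · 144 / 42.25
  = 15.38
Round up → n = 16.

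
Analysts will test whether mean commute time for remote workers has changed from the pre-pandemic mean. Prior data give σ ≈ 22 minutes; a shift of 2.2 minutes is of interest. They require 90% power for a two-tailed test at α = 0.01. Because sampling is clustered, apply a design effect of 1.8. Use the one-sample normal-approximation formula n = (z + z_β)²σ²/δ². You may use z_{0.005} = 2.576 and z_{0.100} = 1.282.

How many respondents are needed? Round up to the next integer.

n = (z_{α/2} + z_β)² · σ² / δ²
  = (2.576 + 1.282)² · 22² / 2.2²
  = 14.8842 · 484 / 4.84
  = 1488.42
Design effect: 1.8 × 1488.42 = 2679.15.
Round up → n = 2680.

n = 2680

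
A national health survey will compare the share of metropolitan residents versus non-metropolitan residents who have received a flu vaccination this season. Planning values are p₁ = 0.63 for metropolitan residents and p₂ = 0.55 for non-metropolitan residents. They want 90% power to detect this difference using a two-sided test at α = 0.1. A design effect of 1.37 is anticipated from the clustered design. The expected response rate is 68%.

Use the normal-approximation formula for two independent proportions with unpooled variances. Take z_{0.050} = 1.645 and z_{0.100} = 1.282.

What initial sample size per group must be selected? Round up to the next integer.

n = 1297 per group

n = (z_{α/2} + z_β)² · [p₁(1−p₁) + p₂(1−p₂)] / (p₁ − p₂)²
  = (1.645 + 1.282)² · (0.63·0.37 + 0.55·0.45) / (0.08)²
  = (2.927)² · (0.2331 + 0.2475) / 0.0064
  = 8.5673 · 0.4806 / 0.0064
  = 643.35
Design effect: 1.37 × 643.35 = 881.39.
Adjust for 68% response: 881.39 / 0.68 = 1296.17.
Round up → n = 1297 per group.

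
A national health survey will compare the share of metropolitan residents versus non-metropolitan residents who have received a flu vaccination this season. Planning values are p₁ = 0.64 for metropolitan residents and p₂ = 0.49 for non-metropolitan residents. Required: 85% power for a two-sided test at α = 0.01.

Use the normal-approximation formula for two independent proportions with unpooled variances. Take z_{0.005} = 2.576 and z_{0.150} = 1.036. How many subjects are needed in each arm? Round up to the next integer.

n = (z_{α/2} + z_β)² · [p₁(1−p₁) + p₂(1−p₂)] / (p₁ − p₂)²
  = (2.576 + 1.036)² · (0.64·0.36 + 0.49·0.51) / (0.15)²
  = (3.612)² · (0.2304 + 0.2499) / 0.0225
  = 13.0465 · 0.4803 / 0.0225
  = 278.50
Round up → n = 279 per group.

n = 279 per group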